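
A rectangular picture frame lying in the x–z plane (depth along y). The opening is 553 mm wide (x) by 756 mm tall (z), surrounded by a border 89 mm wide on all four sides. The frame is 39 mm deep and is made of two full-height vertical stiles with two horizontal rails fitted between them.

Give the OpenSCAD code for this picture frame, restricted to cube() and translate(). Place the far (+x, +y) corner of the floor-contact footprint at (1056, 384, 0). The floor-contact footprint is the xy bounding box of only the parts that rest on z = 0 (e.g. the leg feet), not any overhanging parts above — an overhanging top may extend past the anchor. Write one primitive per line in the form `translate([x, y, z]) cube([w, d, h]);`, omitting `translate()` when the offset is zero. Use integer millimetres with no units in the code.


translate([325, 345, 0]) cube([89, 39, 934]);
translate([967, 345, 0]) cube([89, 39, 934]);
translate([414, 345, 0]) cube([553, 39, 89]);
translate([414, 345, 845]) cube([553, 39, 89]);


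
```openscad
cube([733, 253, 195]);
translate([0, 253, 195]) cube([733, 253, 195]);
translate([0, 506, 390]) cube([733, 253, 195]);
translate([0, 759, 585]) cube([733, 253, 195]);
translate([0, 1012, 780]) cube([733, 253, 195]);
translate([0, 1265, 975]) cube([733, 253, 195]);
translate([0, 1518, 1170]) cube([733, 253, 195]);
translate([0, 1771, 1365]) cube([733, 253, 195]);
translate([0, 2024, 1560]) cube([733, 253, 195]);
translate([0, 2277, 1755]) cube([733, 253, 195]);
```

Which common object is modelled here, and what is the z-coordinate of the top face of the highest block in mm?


A staircase. The total rise is 1950 mm.

10 identical blocks, each offset up and back from the previous — a staircase. Each step is 195 mm tall and there are 10 of them, so the total rise is 10 × 195 = 1950 mm.


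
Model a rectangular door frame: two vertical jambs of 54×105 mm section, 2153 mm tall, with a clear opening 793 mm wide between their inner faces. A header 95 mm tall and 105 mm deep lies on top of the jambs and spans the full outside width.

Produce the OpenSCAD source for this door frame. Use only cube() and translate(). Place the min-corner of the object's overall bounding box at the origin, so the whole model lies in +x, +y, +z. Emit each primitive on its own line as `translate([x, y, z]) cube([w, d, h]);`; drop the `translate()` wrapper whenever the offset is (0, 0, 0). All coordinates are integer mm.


cube([54, 105, 2153]);
translate([847, 0, 0]) cube([54, 105, 2153]);
translate([0, 0, 2153]) cube([901, 105, 95]);


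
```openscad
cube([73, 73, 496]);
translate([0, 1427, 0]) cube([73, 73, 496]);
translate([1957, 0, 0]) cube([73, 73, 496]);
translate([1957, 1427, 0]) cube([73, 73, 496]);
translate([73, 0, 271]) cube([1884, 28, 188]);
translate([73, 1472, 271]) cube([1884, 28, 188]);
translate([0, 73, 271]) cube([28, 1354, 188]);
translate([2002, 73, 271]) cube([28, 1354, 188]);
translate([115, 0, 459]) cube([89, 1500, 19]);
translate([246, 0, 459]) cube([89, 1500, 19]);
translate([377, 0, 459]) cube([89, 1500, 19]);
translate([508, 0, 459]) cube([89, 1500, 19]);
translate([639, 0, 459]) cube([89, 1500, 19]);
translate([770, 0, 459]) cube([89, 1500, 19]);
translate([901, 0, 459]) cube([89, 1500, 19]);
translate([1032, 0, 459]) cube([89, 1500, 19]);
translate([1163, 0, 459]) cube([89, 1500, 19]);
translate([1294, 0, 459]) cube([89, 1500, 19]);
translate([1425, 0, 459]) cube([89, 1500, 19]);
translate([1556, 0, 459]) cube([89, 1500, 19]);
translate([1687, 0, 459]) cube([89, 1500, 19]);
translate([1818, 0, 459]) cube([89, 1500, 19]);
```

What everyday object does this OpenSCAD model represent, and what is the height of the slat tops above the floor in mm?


A bed frame. The slat-top height is 478 mm.

Four posts, four rails, and a row of slats — a bed frame. Slats sit on the rails at z = 271 + 188 = 459; with slat thickness 19, the top is 478 mm.


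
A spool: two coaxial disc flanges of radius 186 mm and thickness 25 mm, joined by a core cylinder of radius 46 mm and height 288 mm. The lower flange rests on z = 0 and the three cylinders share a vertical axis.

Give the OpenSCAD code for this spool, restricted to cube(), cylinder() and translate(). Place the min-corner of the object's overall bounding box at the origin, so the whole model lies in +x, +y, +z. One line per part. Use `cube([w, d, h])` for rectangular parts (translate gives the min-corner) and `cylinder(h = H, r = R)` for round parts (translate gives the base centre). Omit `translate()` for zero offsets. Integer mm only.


translate([186, 186, 0]) cylinder(h = 25, r = 186);
translate([186, 186, 25]) cylinder(h = 288, r = 46);
translate([186, 186, 313]) cylinder(h = 25, r = 186);


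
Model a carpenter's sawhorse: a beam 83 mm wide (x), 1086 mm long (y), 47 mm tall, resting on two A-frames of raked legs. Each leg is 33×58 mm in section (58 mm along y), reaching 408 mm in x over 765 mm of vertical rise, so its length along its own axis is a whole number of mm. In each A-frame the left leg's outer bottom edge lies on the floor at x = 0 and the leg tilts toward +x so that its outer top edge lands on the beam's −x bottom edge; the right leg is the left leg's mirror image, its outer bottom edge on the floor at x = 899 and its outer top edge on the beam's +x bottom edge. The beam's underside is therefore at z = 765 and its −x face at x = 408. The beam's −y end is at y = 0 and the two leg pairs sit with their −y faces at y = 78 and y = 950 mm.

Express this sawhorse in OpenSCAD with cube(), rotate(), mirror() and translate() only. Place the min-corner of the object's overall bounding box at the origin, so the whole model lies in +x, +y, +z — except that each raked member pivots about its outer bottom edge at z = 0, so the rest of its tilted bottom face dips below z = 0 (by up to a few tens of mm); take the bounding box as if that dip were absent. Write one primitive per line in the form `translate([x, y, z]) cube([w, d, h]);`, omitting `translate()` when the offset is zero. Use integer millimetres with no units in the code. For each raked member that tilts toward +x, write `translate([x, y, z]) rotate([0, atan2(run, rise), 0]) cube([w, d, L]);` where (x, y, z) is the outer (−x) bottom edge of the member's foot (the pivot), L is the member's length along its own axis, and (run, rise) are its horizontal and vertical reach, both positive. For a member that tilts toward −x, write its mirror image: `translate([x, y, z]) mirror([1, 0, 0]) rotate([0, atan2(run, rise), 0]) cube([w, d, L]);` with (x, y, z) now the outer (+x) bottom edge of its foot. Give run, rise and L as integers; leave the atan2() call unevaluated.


// leg length = √(408² + 765²) = 867
// right-leg outer foot x = 2·408 + 83 = 899
// beam min-corner = (408, 0, 765)
translate([408, 0, 765]) cube([83, 1086, 47]);
translate([0, 78, 0]) rotate([0, atan2(408, 765), 0]) cube([33, 58, 867]);
translate([899, 78, 0]) mirror([1, 0, 0]) rotate([0, atan2(408, 765), 0]) cube([33, 58, 867]);
translate([0, 950, 0]) rotate([0, atan2(408, 765), 0]) cube([33, 58, 867]);
translate([899, 950, 0]) mirror([1, 0, 0]) rotate([0, atan2(408, 765), 0]) cube([33, 58, 867]);


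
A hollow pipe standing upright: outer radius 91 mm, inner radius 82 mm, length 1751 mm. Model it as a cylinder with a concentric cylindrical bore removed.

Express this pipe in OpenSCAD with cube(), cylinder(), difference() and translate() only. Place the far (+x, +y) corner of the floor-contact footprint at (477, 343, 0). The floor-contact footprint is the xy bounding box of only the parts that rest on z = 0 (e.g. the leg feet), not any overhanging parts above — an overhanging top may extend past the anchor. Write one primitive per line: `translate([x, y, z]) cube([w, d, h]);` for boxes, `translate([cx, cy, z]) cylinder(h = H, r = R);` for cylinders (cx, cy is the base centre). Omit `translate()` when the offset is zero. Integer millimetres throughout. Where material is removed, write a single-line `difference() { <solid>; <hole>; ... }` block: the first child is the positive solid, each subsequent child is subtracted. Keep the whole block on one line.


difference() { translate([386, 252, 0]) cylinder(h = 1751, r = 91); translate([386, 252, 0]) cylinder(h = 1751, r = 82); }


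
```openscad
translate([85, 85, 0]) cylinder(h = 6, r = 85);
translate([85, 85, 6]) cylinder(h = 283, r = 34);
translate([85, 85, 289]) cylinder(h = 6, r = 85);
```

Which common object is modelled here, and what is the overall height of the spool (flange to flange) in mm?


A spool. The overall height is 295 mm.

Three coaxial cylinders, large–small–large — a spool. Two 6 mm flanges and a 283 mm core give 6 + 283 + 6 = 295 mm.


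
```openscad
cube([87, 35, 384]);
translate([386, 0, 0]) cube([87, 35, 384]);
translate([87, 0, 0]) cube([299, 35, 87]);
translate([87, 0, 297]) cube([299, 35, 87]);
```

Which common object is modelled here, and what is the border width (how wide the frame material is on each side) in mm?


A picture frame. The border width is 87 mm.

Four thin pieces enclosing a rectangular opening — a picture frame. The two full-height stiles are 384 mm tall; the top rail sits at z = 297 and is 87 mm tall, so the border above the opening is 384 − 297 = 87 mm, matching the stile x-width.


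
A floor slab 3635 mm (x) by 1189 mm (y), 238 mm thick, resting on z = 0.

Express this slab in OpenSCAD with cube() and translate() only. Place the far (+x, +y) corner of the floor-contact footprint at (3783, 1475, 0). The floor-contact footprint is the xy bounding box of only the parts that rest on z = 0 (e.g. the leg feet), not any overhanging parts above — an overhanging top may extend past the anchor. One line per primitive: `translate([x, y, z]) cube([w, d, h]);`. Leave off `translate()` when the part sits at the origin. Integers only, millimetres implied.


translate([148, 286, 0]) cube([3635, 1189, 238]);


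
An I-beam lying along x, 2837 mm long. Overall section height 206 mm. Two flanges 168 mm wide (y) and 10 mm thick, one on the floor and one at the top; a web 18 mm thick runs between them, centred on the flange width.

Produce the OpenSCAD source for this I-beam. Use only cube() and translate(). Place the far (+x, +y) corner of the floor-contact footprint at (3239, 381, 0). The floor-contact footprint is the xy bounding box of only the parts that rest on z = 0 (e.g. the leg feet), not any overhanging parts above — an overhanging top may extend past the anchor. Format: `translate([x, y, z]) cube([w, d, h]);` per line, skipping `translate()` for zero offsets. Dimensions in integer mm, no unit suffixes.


translate([402, 213, 0]) cube([2837, 168, 10]);
translate([402, 288, 10]) cube([2837, 18, 186]);
translate([402, 213, 196]) cube([2837, 168, 10]);


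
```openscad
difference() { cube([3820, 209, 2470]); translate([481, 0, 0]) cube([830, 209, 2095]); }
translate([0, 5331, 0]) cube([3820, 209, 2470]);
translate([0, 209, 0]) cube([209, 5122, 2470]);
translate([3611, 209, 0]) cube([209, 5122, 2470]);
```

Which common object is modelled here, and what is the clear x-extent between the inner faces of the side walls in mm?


A single room. The interior width is 3402 mm.

Four walls enclosing a rectangle with a door in the front wall — a room. Outside width 3820 minus two 209 mm walls gives 3402 mm.


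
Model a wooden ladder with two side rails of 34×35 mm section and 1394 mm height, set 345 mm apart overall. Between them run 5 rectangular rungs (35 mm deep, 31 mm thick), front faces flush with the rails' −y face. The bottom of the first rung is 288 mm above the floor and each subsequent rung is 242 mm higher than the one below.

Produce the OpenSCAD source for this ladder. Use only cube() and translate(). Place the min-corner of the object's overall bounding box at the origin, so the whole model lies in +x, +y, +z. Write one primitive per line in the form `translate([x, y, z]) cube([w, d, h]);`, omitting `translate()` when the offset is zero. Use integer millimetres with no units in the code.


cube([34, 35, 1394]);
translate([311, 0, 0]) cube([34, 35, 1394]);
translate([34, 0, 288]) cube([277, 35, 31]);
translate([34, 0, 530]) cube([277, 35, 31]);
translate([34, 0, 772]) cube([277, 35, 31]);
translate([34, 0, 1014]) cube([277, 35, 31]);
translate([34, 0, 1256]) cube([277, 35, 31]);


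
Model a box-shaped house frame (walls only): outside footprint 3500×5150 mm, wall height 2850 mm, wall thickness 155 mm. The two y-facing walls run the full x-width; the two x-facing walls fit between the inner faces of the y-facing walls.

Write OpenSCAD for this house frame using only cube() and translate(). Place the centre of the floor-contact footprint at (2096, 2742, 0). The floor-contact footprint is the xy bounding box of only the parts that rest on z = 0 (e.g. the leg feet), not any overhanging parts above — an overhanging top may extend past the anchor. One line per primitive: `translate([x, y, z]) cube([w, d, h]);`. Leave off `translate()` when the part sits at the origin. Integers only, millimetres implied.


translate([346, 167, 0]) cube([3500, 155, 2850]);
translate([346, 5162, 0]) cube([3500, 155, 2850]);
translate([346, 322, 0]) cube([155, 4840, 2850]);
translate([3691, 322, 0]) cube([155, 4840, 2850]);


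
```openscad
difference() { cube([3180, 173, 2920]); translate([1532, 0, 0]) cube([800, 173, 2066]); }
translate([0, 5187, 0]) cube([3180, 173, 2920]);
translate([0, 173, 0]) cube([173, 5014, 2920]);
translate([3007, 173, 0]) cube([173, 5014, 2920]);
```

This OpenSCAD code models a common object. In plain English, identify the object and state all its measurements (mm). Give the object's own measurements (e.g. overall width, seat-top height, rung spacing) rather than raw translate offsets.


A single room: four walls, each 2920 mm tall and 173 mm thick, enclosing an outside footprint 3180×5360 mm (x × y), no floor or roof. The front and back walls (−y and +y sides) run the full x-width; the side walls fit between their inner faces. A door opening 800 mm wide and 2066 mm tall is cut through the front wall from the floor up, its −x edge 1532 mm from the wall's −x end.


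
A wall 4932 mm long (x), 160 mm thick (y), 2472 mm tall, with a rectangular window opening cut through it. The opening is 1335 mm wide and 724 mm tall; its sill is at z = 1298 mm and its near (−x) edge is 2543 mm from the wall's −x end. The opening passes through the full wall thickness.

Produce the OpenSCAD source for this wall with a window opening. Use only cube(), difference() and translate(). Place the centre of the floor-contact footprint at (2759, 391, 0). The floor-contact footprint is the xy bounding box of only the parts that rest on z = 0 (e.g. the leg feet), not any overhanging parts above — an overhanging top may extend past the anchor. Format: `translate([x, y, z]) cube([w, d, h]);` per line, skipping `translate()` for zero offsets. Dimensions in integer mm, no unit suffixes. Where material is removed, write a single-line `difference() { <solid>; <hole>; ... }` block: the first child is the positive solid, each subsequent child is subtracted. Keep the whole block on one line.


difference() { translate([293, 311, 0]) cube([4932, 160, 2472]); translate([2836, 311, 1298]) cube([1335, 160, 724]); }


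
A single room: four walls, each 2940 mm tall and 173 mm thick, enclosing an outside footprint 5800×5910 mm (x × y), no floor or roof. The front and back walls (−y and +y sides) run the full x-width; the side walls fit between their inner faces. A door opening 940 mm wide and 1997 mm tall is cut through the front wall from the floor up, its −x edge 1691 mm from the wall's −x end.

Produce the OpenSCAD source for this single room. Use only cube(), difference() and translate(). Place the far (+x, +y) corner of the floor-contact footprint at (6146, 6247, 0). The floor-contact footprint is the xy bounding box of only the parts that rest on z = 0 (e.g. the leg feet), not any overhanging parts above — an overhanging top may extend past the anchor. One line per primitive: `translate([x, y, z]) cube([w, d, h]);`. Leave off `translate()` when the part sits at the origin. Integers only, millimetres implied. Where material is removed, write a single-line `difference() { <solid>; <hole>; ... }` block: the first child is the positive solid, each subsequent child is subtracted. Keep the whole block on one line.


difference() { translate([346, 337, 0]) cube([5800, 173, 2940]); translate([2037, 337, 0]) cube([940, 173, 1997]); }
translate([346, 6074, 0]) cube([5800, 173, 2940]);
translate([346, 510, 0]) cube([173, 5564, 2940]);
translate([5973, 510, 0]) cube([173, 5564, 2940]);


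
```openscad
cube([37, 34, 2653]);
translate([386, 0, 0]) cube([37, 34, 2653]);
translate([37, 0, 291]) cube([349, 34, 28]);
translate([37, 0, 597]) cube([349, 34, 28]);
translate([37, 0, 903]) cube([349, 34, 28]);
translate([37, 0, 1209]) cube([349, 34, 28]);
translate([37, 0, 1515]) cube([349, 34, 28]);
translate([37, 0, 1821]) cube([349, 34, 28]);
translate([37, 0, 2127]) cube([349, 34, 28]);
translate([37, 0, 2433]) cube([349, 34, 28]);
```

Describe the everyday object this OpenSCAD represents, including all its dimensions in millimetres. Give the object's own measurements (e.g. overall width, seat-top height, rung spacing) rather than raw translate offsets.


A straight ladder. Two 37×34 mm vertical rails, 2653 mm tall, stand 423 mm apart (outside-to-outside) with their front faces coplanar on the −y side. 8 rungs, each 34 mm deep and 28 mm tall, span between the inner faces of the rails, front faces flush with the rails. The lowest rung's underside is at z = 291 mm and rungs are spaced 306 mm apart (underside to underside).


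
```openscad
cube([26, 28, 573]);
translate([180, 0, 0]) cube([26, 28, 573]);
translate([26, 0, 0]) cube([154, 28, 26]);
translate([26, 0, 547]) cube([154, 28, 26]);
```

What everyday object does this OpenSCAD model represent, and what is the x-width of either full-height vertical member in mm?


A picture frame. The border width is 26 mm.

Four thin pieces enclosing a rectangular opening — a picture frame. The two full-height stiles are 573 mm tall; the top rail sits at z = 547 and is 26 mm tall, so the border above the opening is 573 − 547 = 26 mm, matching the stile x-width.


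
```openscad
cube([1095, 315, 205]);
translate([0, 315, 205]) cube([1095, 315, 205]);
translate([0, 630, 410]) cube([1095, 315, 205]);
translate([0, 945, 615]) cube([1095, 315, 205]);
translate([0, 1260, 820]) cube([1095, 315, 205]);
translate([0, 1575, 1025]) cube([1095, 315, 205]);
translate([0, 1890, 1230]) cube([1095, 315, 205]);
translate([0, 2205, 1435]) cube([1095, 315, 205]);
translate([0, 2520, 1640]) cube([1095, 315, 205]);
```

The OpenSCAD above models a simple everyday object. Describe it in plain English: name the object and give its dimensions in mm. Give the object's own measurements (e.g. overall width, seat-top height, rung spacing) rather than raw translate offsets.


A straight staircase of 9 solid steps. Each step is 1095 mm wide (x), 315 mm deep (y, the going) and 205 mm tall (the rise). The first step rests on the floor; each subsequent step sits one going further in +y and one rise higher in +z, directly behind and above the previous step with no overlap.


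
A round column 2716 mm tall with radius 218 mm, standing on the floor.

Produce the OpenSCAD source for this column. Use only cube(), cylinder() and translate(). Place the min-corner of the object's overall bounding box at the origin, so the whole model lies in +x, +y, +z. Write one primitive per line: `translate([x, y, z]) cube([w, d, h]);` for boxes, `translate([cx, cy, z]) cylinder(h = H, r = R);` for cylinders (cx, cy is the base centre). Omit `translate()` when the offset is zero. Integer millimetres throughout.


translate([218, 218, 0]) cylinder(h = 2716, r = 218);


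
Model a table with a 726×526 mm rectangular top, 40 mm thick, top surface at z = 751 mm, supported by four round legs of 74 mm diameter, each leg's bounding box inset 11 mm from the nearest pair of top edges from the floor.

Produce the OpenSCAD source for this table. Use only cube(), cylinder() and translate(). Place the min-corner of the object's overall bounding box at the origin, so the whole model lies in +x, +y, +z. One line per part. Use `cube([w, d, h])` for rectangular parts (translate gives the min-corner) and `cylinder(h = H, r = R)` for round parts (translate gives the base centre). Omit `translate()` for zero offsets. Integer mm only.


// leg_h = 751 - 40 = 711
translate([0, 0, 711]) cube([726, 526, 40]);
translate([48, 48, 0]) cylinder(h = 711, r = 37);
translate([678, 48, 0]) cylinder(h = 711, r = 37);
translate([48, 478, 0]) cylinder(h = 711, r = 37);
translate([678, 478, 0]) cylinder(h = 711, r = 37);


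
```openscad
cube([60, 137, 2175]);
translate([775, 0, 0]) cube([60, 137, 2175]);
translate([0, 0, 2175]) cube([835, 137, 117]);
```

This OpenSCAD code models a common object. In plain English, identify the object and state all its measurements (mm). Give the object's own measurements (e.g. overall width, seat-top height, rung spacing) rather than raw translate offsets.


A door frame. The clear opening is 715 mm wide and 2175 mm high. Two 60 mm wide jambs, 137 mm deep, stand either side of the opening from the floor to the top of the opening. A 117 mm thick head sits across the top of both jambs, spanning the full outside width of the frame.


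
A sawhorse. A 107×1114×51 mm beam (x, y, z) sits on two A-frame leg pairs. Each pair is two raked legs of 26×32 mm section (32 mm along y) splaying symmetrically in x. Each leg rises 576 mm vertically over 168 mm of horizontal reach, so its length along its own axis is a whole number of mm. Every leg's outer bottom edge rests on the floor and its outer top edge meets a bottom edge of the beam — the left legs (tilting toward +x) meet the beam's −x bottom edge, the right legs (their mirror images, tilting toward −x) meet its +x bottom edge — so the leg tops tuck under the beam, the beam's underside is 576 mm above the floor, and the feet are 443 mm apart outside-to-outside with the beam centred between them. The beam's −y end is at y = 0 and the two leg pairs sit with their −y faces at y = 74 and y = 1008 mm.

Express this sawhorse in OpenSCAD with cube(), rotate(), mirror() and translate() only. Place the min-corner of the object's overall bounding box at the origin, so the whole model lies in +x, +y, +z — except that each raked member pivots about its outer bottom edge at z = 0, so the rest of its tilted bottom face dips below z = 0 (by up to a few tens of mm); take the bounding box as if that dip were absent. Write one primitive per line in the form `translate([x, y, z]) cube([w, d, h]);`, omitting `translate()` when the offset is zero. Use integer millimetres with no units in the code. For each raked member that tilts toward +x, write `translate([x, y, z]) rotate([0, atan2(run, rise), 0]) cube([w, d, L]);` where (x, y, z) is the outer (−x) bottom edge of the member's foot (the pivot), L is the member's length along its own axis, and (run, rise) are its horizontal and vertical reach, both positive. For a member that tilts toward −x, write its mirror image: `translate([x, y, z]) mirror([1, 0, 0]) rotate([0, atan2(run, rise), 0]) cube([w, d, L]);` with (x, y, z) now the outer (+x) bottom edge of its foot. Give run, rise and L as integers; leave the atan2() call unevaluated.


translate([168, 0, 576]) cube([107, 1114, 51]);
translate([0, 74, 0]) rotate([0, atan2(168, 576), 0]) cube([26, 32, 600]);
translate([443, 74, 0]) mirror([1, 0, 0]) rotate([0, atan2(168, 576), 0]) cube([26, 32, 600]);
translate([0, 1008, 0]) rotate([0, atan2(168, 576), 0]) cube([26, 32, 600]);
translate([443, 1008, 0]) mirror([1, 0, 0]) rotate([0, atan2(168, 576), 0]) cube([26, 32, 600]);


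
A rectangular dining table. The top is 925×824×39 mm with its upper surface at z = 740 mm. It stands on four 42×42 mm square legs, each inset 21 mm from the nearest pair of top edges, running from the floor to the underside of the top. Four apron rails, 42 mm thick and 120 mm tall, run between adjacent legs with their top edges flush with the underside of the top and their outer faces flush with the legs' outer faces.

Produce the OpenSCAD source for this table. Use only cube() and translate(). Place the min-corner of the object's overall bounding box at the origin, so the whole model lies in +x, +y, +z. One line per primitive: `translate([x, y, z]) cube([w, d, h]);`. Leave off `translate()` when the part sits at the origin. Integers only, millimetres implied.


// leg_h = 740 - 39 = 701
// apron z = 701 - 120 = 581
translate([0, 0, 701]) cube([925, 824, 39]);
translate([21, 21, 0]) cube([42, 42, 701]);
translate([862, 21, 0]) cube([42, 42, 701]);
translate([21, 761, 0]) cube([42, 42, 701]);
translate([862, 761, 0]) cube([42, 42, 701]);
translate([63, 21, 581]) cube([799, 42, 120]);
translate([63, 761, 581]) cube([799, 42, 120]);
translate([21, 63, 581]) cube([42, 698, 120]);
translate([862, 63, 581]) cube([42, 698, 120]);


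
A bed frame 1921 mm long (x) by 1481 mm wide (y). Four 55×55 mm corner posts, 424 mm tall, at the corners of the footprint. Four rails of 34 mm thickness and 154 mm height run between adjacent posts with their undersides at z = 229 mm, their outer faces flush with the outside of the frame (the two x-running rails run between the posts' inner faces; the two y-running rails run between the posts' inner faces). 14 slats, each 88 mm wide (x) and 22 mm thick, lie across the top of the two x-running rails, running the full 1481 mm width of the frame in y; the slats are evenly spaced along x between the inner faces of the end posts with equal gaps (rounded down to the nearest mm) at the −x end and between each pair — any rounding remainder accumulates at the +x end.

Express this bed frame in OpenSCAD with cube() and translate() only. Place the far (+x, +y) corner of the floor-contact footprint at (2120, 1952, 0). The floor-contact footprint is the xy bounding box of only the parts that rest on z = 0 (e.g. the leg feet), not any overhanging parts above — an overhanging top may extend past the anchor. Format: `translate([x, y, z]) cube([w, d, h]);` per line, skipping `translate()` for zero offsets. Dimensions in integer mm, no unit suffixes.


translate([199, 471, 0]) cube([55, 55, 424]);
translate([199, 1897, 0]) cube([55, 55, 424]);
translate([2065, 471, 0]) cube([55, 55, 424]);
translate([2065, 1897, 0]) cube([55, 55, 424]);
translate([254, 471, 229]) cube([1811, 34, 154]);
translate([254, 1918, 229]) cube([1811, 34, 154]);
translate([199, 526, 229]) cube([34, 1371, 154]);
translate([2086, 526, 229]) cube([34, 1371, 154]);
translate([292, 471, 383]) cube([88, 1481, 22]);
translate([418, 471, 383]) cube([88, 1481, 22]);
translate([544, 471, 383]) cube([88, 1481, 22]);
translate([670, 471, 383]) cube([88, 1481, 22]);
translate([796, 471, 383]) cube([88, 1481, 22]);
translate([922, 471, 383]) cube([88, 1481, 22]);
translate([1048, 471, 383]) cube([88, 1481, 22]);
translate([1174, 471, 383]) cube([88, 1481, 22]);
translate([1300, 471, 383]) cube([88, 1481, 22]);
translate([1426, 471, 383]) cube([88, 1481, 22]);
translate([1552, 471, 383]) cube([88, 1481, 22]);
translate([1678, 471, 383]) cube([88, 1481, 22]);
translate([1804, 471, 383]) cube([88, 1481, 22]);
translate([1930, 471, 383]) cube([88, 1481, 22]);


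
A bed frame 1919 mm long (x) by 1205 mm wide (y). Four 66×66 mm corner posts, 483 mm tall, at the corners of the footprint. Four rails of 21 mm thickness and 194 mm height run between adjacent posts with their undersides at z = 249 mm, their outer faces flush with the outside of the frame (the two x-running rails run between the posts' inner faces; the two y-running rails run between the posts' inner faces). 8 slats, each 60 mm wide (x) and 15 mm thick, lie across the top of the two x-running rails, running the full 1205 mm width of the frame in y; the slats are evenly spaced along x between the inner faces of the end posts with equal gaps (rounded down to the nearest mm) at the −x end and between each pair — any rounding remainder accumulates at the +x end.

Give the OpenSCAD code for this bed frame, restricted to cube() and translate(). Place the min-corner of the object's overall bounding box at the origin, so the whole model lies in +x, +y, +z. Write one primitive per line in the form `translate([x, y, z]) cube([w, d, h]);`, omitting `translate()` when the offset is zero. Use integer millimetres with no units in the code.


// slat z = rail_z + rail_h = 249 + 194 = 443
// slat gap = ⌊(1787 − 8·60) / 9⌋ = 145
cube([66, 66, 483]);
translate([0, 1139, 0]) cube([66, 66, 483]);
translate([1853, 0, 0]) cube([66, 66, 483]);
translate([1853, 1139, 0]) cube([66, 66, 483]);
translate([66, 0, 249]) cube([1787, 21, 194]);
translate([66, 1184, 249]) cube([1787, 21, 194]);
translate([0, 66, 249]) cube([21, 1073, 194]);
translate([1898, 66, 249]) cube([21, 1073, 194]);
translate([211, 0, 443]) cube([60, 1205, 15]);
translate([416, 0, 443]) cube([60, 1205, 15]);
translate([621, 0, 443]) cube([60, 1205, 15]);
translate([826, 0, 443]) cube([60, 1205, 15]);
translate([1031, 0, 443]) cube([60, 1205, 15]);
translate([1236, 0, 443]) cube([60, 1205, 15]);
translate([1441, 0, 443]) cube([60, 1205, 15]);
translate([1646, 0, 443]) cube([60, 1205, 15]);


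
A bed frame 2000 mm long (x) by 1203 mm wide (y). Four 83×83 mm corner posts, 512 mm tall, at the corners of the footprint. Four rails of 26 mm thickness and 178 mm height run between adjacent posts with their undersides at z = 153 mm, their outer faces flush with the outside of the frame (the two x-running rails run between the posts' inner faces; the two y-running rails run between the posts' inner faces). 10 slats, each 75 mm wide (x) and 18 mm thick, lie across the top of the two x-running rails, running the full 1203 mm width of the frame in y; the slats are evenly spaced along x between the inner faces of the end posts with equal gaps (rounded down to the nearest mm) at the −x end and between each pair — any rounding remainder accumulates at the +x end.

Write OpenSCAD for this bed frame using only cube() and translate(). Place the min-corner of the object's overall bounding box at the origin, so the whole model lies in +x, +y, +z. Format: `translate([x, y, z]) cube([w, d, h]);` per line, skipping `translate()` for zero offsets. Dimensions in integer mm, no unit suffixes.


cube([83, 83, 512]);
translate([0, 1120, 0]) cube([83, 83, 512]);
translate([1917, 0, 0]) cube([83, 83, 512]);
translate([1917, 1120, 0]) cube([83, 83, 512]);
translate([83, 0, 153]) cube([1834, 26, 178]);
translate([83, 1177, 153]) cube([1834, 26, 178]);
translate([0, 83, 153]) cube([26, 1037, 178]);
translate([1974, 83, 153]) cube([26, 1037, 178]);
translate([181, 0, 331]) cube([75, 1203, 18]);
translate([354, 0, 331]) cube([75, 1203, 18]);
translate([527, 0, 331]) cube([75, 1203, 18]);
translate([700, 0, 331]) cube([75, 1203, 18]);
translate([873, 0, 331]) cube([75, 1203, 18]);
translate([1046, 0, 331]) cube([75, 1203, 18]);
translate([1219, 0, 331]) cube([75, 1203, 18]);
translate([1392, 0, 331]) cube([75, 1203, 18]);
translate([1565, 0, 331]) cube([75, 1203, 18]);
translate([1738, 0, 331]) cube([75, 1203, 18]);


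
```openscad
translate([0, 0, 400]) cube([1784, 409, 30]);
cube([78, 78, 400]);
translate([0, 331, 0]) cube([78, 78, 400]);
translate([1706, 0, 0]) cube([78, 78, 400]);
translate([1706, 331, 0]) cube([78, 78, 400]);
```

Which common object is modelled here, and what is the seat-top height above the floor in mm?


A bench. The seat-top height is 430 mm.

A long slab on four corner posts — a bench. The slab sits at z = 400 with thickness 30, so the top is 400 + 30 = 430 mm.


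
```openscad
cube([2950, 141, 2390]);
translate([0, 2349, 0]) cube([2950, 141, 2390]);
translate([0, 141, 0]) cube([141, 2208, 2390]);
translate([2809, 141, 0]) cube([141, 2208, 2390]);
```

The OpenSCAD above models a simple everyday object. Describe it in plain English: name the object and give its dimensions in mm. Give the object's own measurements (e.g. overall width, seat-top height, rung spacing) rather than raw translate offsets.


The wall frame of a small rectangular building: four walls, each 2390 mm tall and 141 mm thick, enclosing a footprint 2950 mm (x) by 2490 mm (y) outside-to-outside, with no floor or roof. The front and back walls (the −y and +y sides) span the full width; the two side walls fit between them.


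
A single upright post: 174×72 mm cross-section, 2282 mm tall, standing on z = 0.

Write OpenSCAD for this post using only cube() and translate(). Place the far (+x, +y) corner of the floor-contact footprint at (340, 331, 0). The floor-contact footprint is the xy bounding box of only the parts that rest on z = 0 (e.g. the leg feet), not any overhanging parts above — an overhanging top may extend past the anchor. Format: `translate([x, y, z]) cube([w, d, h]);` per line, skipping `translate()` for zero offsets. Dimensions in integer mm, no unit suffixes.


translate([166, 259, 0]) cube([174, 72, 2282]);


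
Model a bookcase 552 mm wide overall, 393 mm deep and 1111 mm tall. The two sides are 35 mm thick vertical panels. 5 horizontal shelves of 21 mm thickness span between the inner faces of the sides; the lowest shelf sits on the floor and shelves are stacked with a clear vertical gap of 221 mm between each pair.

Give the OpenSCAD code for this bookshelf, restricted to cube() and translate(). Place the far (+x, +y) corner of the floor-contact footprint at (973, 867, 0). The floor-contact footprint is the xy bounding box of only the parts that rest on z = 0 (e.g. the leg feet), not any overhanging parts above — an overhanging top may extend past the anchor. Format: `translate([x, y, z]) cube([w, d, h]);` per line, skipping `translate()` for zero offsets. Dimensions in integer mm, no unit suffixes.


translate([421, 474, 0]) cube([35, 393, 1111]);
translate([938, 474, 0]) cube([35, 393, 1111]);
translate([456, 474, 0]) cube([482, 393, 21]);
translate([456, 474, 242]) cube([482, 393, 21]);
translate([456, 474, 484]) cube([482, 393, 21]);
translate([456, 474, 726]) cube([482, 393, 21]);
translate([456, 474, 968]) cube([482, 393, 21]);


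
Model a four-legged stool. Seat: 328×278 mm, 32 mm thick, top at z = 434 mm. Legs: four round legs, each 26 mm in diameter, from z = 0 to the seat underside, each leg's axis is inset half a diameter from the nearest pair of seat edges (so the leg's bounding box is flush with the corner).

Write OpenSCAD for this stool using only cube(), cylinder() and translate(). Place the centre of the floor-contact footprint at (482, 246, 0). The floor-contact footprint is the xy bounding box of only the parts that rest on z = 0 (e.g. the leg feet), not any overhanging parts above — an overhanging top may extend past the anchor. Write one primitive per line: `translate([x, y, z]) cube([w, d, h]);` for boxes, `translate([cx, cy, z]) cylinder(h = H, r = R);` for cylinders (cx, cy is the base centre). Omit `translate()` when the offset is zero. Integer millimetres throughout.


translate([318, 107, 402]) cube([328, 278, 32]);
translate([331, 120, 0]) cylinder(h = 402, r = 13);
translate([633, 120, 0]) cylinder(h = 402, r = 13);
translate([331, 372, 0]) cylinder(h = 402, r = 13);
translate([633, 372, 0]) cylinder(h = 402, r = 13);


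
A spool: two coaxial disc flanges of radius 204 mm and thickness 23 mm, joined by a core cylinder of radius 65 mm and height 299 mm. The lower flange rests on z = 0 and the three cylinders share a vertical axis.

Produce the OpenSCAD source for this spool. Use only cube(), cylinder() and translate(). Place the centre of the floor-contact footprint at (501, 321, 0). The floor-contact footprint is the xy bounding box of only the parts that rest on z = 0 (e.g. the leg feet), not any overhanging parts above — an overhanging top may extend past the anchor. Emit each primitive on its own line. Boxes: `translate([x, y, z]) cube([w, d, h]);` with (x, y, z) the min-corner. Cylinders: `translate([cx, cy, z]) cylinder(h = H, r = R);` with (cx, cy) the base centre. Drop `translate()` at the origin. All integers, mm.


translate([501, 321, 0]) cylinder(h = 23, r = 204);
translate([501, 321, 23]) cylinder(h = 299, r = 65);
translate([501, 321, 322]) cylinder(h = 23, r = 204);


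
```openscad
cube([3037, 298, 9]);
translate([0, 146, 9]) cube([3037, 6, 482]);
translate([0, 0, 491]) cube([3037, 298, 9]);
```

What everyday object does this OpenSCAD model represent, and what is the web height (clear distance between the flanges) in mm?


An I-beam. The web height is 482 mm.

Two wide flanges with a thin centred web — an I-beam. Overall 500 mm minus two 9 mm flanges gives a web of 500 − 2·9 = 482 mm.


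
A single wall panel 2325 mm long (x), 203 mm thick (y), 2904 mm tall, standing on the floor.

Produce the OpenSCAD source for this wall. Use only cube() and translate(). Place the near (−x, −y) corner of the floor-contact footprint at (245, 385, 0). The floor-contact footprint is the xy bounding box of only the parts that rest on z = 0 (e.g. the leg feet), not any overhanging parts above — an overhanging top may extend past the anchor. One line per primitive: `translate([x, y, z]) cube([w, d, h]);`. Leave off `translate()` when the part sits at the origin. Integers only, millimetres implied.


translate([245, 385, 0]) cube([2325, 203, 2904]);


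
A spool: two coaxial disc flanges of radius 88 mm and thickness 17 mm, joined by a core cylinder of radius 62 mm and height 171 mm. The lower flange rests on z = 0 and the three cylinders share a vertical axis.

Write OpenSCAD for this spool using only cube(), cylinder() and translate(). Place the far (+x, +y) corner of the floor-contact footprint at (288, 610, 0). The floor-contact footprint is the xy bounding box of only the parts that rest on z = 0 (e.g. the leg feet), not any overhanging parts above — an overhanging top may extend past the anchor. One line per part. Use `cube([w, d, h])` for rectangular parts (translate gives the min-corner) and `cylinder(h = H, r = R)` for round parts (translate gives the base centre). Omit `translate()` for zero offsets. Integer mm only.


translate([200, 522, 0]) cylinder(h = 17, r = 88);
translate([200, 522, 17]) cylinder(h = 171, r = 62);
translate([200, 522, 188]) cylinder(h = 17, r = 88);


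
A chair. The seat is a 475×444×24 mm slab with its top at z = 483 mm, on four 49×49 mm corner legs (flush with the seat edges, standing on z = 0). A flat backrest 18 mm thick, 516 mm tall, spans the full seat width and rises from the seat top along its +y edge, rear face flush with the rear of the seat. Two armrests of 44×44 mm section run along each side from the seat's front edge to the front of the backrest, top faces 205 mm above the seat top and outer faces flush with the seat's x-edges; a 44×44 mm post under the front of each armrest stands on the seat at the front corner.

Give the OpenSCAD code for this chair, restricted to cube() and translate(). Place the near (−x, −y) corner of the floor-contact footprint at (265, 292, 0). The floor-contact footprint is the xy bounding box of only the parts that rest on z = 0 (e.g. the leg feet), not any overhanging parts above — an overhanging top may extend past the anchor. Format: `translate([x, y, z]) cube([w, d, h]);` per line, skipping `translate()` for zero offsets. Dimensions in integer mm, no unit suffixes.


translate([265, 292, 459]) cube([475, 444, 24]);
translate([265, 292, 0]) cube([49, 49, 459]);
translate([691, 292, 0]) cube([49, 49, 459]);
translate([265, 687, 0]) cube([49, 49, 459]);
translate([691, 687, 0]) cube([49, 49, 459]);
translate([265, 718, 483]) cube([475, 18, 516]);
translate([265, 292, 644]) cube([44, 426, 44]);
translate([696, 292, 644]) cube([44, 426, 44]);
translate([265, 292, 483]) cube([44, 44, 161]);
translate([696, 292, 483]) cube([44, 44, 161]);


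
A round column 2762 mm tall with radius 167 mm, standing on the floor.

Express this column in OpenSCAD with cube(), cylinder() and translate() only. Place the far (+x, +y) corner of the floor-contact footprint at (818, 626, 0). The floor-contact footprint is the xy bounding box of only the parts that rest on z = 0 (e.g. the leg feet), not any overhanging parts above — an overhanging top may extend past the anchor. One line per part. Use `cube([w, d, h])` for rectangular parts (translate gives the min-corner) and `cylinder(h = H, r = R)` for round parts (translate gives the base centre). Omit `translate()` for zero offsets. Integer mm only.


translate([651, 459, 0]) cylinder(h = 2762, r = 167);
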